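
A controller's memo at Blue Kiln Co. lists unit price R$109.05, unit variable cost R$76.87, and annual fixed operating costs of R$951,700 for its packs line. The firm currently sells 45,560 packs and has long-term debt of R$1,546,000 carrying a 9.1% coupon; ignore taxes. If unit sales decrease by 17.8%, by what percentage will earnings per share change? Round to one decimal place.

Contribution at this volume is 45,560 × R$32.18 = R$1,466,120.80.
EBIT = R$1,466,120.80 − R$951,700 = R$514,420.80.
Interest = R$140,686.00, so EBIT − I = R$373,734.80.
Degree of combined leverage = contribution ÷ (EBIT − I) = R$1,466,120.80 ÷ R$373,734.80 = 3.9229.
EPS therefore changes by 3.9229 × (-17.8%) = -69.8%.

-69.8%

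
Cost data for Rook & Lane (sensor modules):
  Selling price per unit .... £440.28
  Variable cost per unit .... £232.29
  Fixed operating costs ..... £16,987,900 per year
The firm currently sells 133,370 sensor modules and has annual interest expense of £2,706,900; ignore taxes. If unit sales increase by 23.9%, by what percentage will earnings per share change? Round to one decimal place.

+82.4%

At 133,370 units, contribution = 133,370 × £207.99 = £27,739,626.30.
Subtracting fixed costs: EBIT = £27,739,626.30 − £16,987,900 = £10,751,726.30.
After interest of £2,706,900.00, pre-tax earnings = £8,044,826.30.
DCL = total CM / (EBIT − I) = £27,739,626.30 / £8,044,826.30 = 3.4481.
%ΔEPS = DCL × %ΔSales = 3.4481 × +23.9% = +82.4%.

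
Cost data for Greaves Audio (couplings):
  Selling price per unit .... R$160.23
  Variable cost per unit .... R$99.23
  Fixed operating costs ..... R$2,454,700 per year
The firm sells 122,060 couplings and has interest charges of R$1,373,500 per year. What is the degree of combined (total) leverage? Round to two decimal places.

2.06

At 122,060 units, contribution = 122,060 × R$61.00 = R$7,445,660.00.
EBIT = R$7,445,660.00 − R$2,454,700 = R$4,990,960.00. Interest = R$1,373,500.00.
DOL = R$7,445,660.00 ÷ R$4,990,960.00 = 1.4918; DFL = R$4,990,960.00 ÷ R$3,617,460.00 = 1.3797.
Combined leverage = 1.4918 × 1.3797 = 2.0582.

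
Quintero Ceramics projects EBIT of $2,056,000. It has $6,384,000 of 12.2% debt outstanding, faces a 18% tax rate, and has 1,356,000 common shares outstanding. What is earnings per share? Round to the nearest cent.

$0.77

Interest = $778,848.00, so EBT = $2,056,000 − $778,848.00 = $1,277,152.00.
Net income = $1,277,152.00 × (1 − 0.18) = $1,047,264.64.
EPS = $1,047,264.64 ÷ 1,356,000 = $0.77.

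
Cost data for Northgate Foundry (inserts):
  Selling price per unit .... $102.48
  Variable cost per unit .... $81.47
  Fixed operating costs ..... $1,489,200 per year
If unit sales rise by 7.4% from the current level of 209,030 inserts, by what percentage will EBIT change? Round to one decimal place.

Total contribution margin = 209,030 × $21.01 = $4,391,720.30.
EBIT = $4,391,720.30 − $1,489,200 = $2,902,520.30.
Degree of operating leverage = $4,391,720.30 / $2,902,520.30 = 1.5131.
So EBIT moves 1.5131 × (+7.4%) = +11.2%.

+11.2%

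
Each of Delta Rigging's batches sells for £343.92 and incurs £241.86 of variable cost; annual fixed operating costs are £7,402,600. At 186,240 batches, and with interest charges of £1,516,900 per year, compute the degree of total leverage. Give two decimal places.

At 186,240 units, contribution = 186,240 × £102.06 = £19,007,654.40.
Subtracting fixed costs: EBIT = £19,007,654.40 − £7,402,600 = £11,605,054.40. Interest = £1,516,900.00.
DOL = £19,007,654.40 ÷ £11,605,054.40 = 1.6379; DFL = £11,605,054.40 ÷ £10,088,154.40 = 1.1504.
DCL = DOL × DFL = 1.6379 × 1.1504 = 1.8842.

1.88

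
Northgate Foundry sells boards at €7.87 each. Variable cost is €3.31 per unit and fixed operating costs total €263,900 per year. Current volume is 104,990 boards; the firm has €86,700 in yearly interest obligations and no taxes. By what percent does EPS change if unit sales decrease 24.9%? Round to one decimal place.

At 104,990 units, contribution = 104,990 × €4.56 = €478,754.40.
Subtracting fixed costs: EBIT = €478,754.40 − €263,900 = €214,854.40.
After interest of €86,700.00, pre-tax earnings = €128,154.40.
DCL = total CM / (EBIT − I) = €478,754.40 / €128,154.40 = 3.7358.
EPS therefore changes by 3.7358 × (-24.9%) = -93.0%.

-93.0%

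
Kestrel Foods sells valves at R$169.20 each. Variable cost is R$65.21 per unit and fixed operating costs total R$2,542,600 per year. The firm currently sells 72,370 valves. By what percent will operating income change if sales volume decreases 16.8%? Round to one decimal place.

At 72,370 units, contribution = 72,370 × R$103.99 = R$7,525,756.30.
Subtracting fixed costs: EBIT = R$7,525,756.30 − R$2,542,600 = R$4,983,156.30.
DOL = contribution ÷ EBIT = R$7,525,756.30 ÷ R$4,983,156.30 = 1.5102.
%ΔEBIT = DOL × %ΔSales = 1.5102 × -16.8% = -25.4%.

-25.4%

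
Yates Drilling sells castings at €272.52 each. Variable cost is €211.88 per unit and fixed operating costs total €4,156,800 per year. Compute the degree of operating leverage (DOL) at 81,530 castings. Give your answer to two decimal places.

Total contribution margin = 81,530 × €60.64 = €4,943,979.20.
Subtracting fixed costs: EBIT = €4,943,979.20 − €4,156,800 = €787,179.20.
Degree of operating leverage = €4,943,979.20 / €787,179.20 = 6.2806.

6.28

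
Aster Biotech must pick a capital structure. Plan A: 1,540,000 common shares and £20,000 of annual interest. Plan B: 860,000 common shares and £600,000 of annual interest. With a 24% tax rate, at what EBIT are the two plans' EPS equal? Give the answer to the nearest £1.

£1,333,529

At indifference, (EBIT − 20,000)(1 − t)/1,540,000 = (EBIT − 600,000)(1 − t)/860,000.
Cancelling (1 − t) and cross-multiplying: 860,000·(EBIT − 20,000) = 1,540,000·(EBIT − 600,000).
EBIT × (1,540,000 − 860,000) = 600,000 × 1,540,000 − 20,000 × 860,000 = 906,800,000,000, so EBIT = 906,800,000,000 ÷ 680,000 = 1,333,529.41.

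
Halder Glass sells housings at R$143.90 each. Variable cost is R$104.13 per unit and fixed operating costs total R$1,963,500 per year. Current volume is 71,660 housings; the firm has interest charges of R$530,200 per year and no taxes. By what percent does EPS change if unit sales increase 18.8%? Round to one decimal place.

+150.4%

Contribution at this volume is 71,660 × R$39.77 = R$2,849,918.20.
Operating income = contribution − fixed costs = R$2,849,918.20 − R$1,963,500 = R$886,418.20.
After interest of R$530,200.00, pre-tax earnings = R$356,218.20.
DCL = total CM / (EBIT − I) = R$2,849,918.20 / R$356,218.20 = 8.0005.
EPS therefore changes by 8.0005 × (+18.8%) = +150.4%.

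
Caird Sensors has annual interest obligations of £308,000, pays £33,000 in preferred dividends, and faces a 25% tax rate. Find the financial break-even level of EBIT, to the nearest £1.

Preferred dividends are paid after tax, so their pre-tax equivalent is £33,000 ÷ (1 − 0.25) = £44,000.00.
Financial break-even EBIT = interest + D_p ÷ (1 − t) = £308,000 + £44,000.00 = £352,000.00.

£352,000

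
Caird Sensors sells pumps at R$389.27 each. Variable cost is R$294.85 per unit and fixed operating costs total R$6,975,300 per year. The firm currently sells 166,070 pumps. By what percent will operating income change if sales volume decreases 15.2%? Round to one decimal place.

-27.4%

Total contribution margin = 166,070 × R$94.42 = R$15,680,329.40.
Operating income = contribution − fixed costs = R$15,680,329.40 − R$6,975,300 = R$8,705,029.40.
So DOL = total CM / EBIT = R$15,680,329.40 / R$8,705,029.40 = 1.8013.
Operating income changes by 1.8013 × -15.2% = -27.4%.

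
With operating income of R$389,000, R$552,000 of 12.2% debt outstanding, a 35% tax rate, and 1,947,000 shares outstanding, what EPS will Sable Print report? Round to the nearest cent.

R$0.11

Interest = R$67,344.00, so EBT = R$389,000 − R$67,344.00 = R$321,656.00.
Net income = R$321,656.00 × (1 − 0.35) = R$209,076.40.
Per share: R$209,076.40 / 1,947,000 shares = R$0.11.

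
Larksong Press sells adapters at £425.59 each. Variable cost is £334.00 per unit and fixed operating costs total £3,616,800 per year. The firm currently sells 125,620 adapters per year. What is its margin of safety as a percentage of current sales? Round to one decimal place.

Contribution margin per unit = £425.59 − £334.00 = £91.59. Break-even units = £3,616,800 ÷ £91.59 = 39,489.03; break-even revenue = 39,489.03 × £425.59 = £16,806,135.08.
Current sales = 125,620 × £425.59 = £53,462,615.80.
Margin of safety = (£53,462,615.80 − £16,806,135.08) ÷ £53,462,615.80 = 68.6%.

68.6%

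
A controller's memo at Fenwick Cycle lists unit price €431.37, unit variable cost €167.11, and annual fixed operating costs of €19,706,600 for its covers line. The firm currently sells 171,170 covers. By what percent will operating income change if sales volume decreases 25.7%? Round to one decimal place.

Contribution at this volume is 171,170 × €264.26 = €45,233,384.20.
EBIT = €45,233,384.20 − €19,706,600 = €25,526,784.20.
DOL = contribution ÷ EBIT = €45,233,384.20 ÷ €25,526,784.20 = 1.7720.
%ΔEBIT = DOL × %ΔSales = 1.7720 × -25.7% = -45.5%.

-45.5%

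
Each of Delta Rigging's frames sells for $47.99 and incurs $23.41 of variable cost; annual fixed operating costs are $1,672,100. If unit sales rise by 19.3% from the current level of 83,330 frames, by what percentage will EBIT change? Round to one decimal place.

+105.1%

At 83,330 units, contribution = 83,330 × $24.58 = $2,048,251.40.
Subtracting fixed costs: EBIT = $2,048,251.40 − $1,672,100 = $376,151.40.
So DOL = total CM / EBIT = $2,048,251.40 / $376,151.40 = 5.4453.
%ΔEBIT = DOL × %ΔSales = 5.4453 × +19.3% = +105.1%.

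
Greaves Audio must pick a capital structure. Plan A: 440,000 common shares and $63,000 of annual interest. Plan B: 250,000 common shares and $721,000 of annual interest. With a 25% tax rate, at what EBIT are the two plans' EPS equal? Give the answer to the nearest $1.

$1,586,789

Set EPS_A = EPS_B: (EBIT − $63,000)(1 − 0.25) ÷ 440,000 = (EBIT − $721,000)(1 − 0.25) ÷ 250,000.
Cancelling (1 − t) and cross-multiplying: 250,000·(EBIT − 63,000) = 440,000·(EBIT − 721,000).
Solving, EBIT = (721,000·440,000 − 63,000·250,000) / (440,000 − 250,000) = 301,490,000,000 / 190,000 = 1,586,789.47.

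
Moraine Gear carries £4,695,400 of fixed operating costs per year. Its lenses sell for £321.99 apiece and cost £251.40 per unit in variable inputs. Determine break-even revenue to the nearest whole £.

CM per unit = £321.99 − £251.40 = £70.59; CM ratio = £70.59 / £321.99 = 0.2192.
Break-even revenue = fixed costs × price ÷ CM = £4,695,400 × £321.99 ÷ £70.59 = £21,417,649.

£21,417,649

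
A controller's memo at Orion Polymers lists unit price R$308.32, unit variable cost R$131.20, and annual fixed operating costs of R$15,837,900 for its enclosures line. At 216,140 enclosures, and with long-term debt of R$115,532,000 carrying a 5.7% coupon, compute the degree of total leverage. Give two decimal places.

Total contribution margin = 216,140 × R$177.12 = R$38,282,716.80.
Operating income = contribution − fixed costs = R$38,282,716.80 − R$15,837,900 = R$22,444,816.80. Interest = R$6,585,324.00.
DOL = R$38,282,716.80 ÷ R$22,444,816.80 = 1.7056; DFL = R$22,444,816.80 ÷ R$15,859,492.80 = 1.4152.
DCL = DOL × DFL = 1.7056 × 1.4152 = 2.4138.

2.41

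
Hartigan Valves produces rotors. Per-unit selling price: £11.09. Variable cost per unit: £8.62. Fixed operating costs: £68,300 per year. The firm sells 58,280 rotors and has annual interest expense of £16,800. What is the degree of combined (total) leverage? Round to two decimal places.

2.45

Contribution at this volume is 58,280 × £2.47 = £143,951.60.
EBIT = £143,951.60 − £68,300 = £75,651.60. Interest = £16,800.00, so EBIT − I = £58,851.60.
DCL = contribution ÷ (EBIT − I) = £143,951.60 ÷ £58,851.60 = 2.4460.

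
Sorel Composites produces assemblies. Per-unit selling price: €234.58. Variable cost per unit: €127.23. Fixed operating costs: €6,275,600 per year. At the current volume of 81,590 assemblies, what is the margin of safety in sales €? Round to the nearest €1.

Contribution margin per unit = €234.58 − €127.23 = €107.35. Break-even units = €6,275,600 ÷ €107.35 = 58,459.25; break-even revenue = 58,459.25 × €234.58 = €13,713,369.80.
Actual sales revenue = 81,590 × €234.58 = €19,139,382.20.
Margin of safety = €19,139,382.20 − €13,713,369.80 = €5,426,012.

€5,426,012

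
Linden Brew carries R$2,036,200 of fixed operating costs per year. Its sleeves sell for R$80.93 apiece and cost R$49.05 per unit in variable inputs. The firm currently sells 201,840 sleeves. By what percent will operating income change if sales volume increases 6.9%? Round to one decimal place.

+10.1%

Total contribution margin = 201,840 × R$31.88 = R$6,434,659.20.
Subtracting fixed costs: EBIT = R$6,434,659.20 − R$2,036,200 = R$4,398,459.20.
DOL = contribution ÷ EBIT = R$6,434,659.20 ÷ R$4,398,459.20 = 1.4629.
%ΔEBIT = DOL × %ΔSales = 1.4629 × +6.9% = +10.1%.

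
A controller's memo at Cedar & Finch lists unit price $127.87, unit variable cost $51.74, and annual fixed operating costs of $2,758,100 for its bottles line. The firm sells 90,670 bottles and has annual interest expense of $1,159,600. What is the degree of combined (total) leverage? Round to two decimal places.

At 90,670 units, contribution = 90,670 × $76.13 = $6,902,707.10.
EBIT = $6,902,707.10 − $2,758,100 = $4,144,607.10. Interest = $1,159,600.00.
DOL = $6,902,707.10 ÷ $4,144,607.10 = 1.6655; DFL = $4,144,607.10 ÷ $2,985,007.10 = 1.3885.
DCL = DOL × DFL = 1.6655 × 1.3885 = 2.3125.

2.31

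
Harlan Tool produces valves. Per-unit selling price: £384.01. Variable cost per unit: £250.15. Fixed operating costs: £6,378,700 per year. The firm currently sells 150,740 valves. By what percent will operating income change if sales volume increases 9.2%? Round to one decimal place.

+13.5%

Contribution at this volume is 150,740 × £133.86 = £20,178,056.40.
Operating income = contribution − fixed costs = £20,178,056.40 − £6,378,700 = £13,799,356.40.
Degree of operating leverage = £20,178,056.40 / £13,799,356.40 = 1.4622.
%ΔEBIT = DOL × %ΔSales = 1.4622 × +9.2% = +13.5%.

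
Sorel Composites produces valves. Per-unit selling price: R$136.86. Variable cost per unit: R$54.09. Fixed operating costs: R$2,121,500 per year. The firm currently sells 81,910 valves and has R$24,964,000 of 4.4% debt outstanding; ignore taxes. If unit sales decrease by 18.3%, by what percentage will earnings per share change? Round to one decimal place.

At 81,910 units, contribution = 81,910 × R$82.77 = R$6,779,690.70.
Subtracting fixed costs: EBIT = R$6,779,690.70 − R$2,121,500 = R$4,658,190.70.
Interest = R$1,098,416.00, so EBIT − I = R$3,559,774.70.
Degree of combined leverage = contribution ÷ (EBIT − I) = R$6,779,690.70 ÷ R$3,559,774.70 = 1.9045.
%ΔEPS = DCL × %ΔSales = 1.9045 × -18.3% = -34.9%.

-34.9%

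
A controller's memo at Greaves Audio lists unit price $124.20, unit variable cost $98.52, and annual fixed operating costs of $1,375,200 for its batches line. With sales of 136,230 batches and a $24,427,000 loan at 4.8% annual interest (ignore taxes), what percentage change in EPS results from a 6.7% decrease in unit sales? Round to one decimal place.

-24.7%

At 136,230 units, contribution = 136,230 × $25.68 = $3,498,386.40.
Subtracting fixed costs: EBIT = $3,498,386.40 − $1,375,200 = $2,123,186.40.
Interest = $1,172,496.00, so EBIT − I = $950,690.40.
DCL = total CM / (EBIT − I) = $3,498,386.40 / $950,690.40 = 3.6798.
EPS therefore changes by 3.6798 × (-6.7%) = -24.7%.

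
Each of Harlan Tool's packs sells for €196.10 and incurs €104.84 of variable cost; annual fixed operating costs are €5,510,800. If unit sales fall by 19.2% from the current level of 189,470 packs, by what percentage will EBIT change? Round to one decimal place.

At 189,470 units, contribution = 189,470 × €91.26 = €17,291,032.20.
EBIT = €17,291,032.20 − €5,510,800 = €11,780,232.20.
So DOL = total CM / EBIT = €17,291,032.20 / €11,780,232.20 = 1.4678.
Operating income changes by 1.4678 × -19.2% = -28.2%.

-28.2%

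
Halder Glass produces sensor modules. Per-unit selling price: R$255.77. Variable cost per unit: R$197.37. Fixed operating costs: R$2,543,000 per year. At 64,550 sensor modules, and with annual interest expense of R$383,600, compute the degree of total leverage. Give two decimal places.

At 64,550 units, contribution = 64,550 × R$58.40 = R$3,769,720.00.
Subtracting fixed costs: EBIT = R$3,769,720.00 − R$2,543,000 = R$1,226,720.00. Interest = R$383,600.00, so EBIT − I = R$843,120.00.
Degree of total leverage = total CM / (EBIT − interest) = R$3,769,720.00 / R$843,120.00 = 4.4712.

4.47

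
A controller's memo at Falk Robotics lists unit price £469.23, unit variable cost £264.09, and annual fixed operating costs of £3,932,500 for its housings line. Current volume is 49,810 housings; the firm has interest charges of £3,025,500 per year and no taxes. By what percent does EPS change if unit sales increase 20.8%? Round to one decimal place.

Total contribution margin = 49,810 × £205.14 = £10,218,023.40.
Subtracting fixed costs: EBIT = £10,218,023.40 − £3,932,500 = £6,285,523.40.
After interest of £3,025,500.00, pre-tax earnings = £3,260,023.40.
DCL = total CM / (EBIT − I) = £10,218,023.40 / £3,260,023.40 = 3.1343.
EPS therefore changes by 3.1343 × (+20.8%) = +65.2%.

+65.2%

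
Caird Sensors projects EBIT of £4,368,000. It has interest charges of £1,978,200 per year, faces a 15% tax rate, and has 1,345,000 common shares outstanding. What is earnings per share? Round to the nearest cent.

Interest = £1,978,200.00, so EBT = £4,368,000 − £1,978,200.00 = £2,389,800.00.
After tax at 15%: net income = £2,389,800.00 × 0.85 = £2,031,330.00.
EPS = £2,031,330.00 ÷ 1,345,000 = £1.51.

£1.51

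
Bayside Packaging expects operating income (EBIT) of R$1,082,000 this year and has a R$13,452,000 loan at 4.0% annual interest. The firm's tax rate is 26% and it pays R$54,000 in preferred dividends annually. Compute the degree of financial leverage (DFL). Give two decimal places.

Annual interest charges come to R$538,080.00.
Preferred dividends grossed up pre-tax: R$54,000 / (1 − 0.26) = R$72,972.97.
DFL = EBIT ÷ [EBIT − I − D_p/(1−t)] = R$1,082,000 ÷ [R$1,082,000 − R$538,080.00 − R$72,972.97] = R$1,082,000 ÷ R$470,947.03 = 2.2975.

2.30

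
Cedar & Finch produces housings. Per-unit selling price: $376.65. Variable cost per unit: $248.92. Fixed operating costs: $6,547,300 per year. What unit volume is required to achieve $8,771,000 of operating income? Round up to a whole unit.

119,928 housings

Unit CM = price − variable cost = $376.65 − $248.92 = $127.73.
Required volume = (fixed costs + target profit) ÷ CM = ($6,547,300 + $8,771,000) ÷ $127.73 = 119,927.19, so 119,928 housings.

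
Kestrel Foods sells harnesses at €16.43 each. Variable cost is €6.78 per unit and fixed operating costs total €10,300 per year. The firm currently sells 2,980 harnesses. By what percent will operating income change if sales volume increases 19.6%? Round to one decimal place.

+30.5%

Contribution at this volume is 2,980 × €9.65 = €28,757.00.
Operating income = contribution − fixed costs = €28,757.00 − €10,300 = €18,457.00.
Degree of operating leverage = €28,757.00 / €18,457.00 = 1.5581.
So EBIT moves 1.5581 × (+19.6%) = +30.5%.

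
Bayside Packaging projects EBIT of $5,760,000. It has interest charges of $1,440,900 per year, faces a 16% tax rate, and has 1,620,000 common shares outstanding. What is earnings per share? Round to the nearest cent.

$2.24

Pre-tax income = $5,760,000 − $1,440,900.00 = $4,319,100.00.
After tax at 16%: net income = $4,319,100.00 × 0.84 = $3,628,044.00.
Per share: $3,628,044.00 / 1,620,000 shares = $2.24.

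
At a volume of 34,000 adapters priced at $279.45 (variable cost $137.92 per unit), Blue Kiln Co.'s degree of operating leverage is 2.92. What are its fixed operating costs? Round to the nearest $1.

$3,164,068

Contribution at this volume is 34,000 × $141.53 = $4,812,020.00.
Since DOL = CM ÷ EBIT, EBIT = $4,812,020.00 ÷ 2.92 = $1,647,952.05.
Fixed costs = CM − EBIT = $4,812,020.00 − $1,647,952.05 = $3,164,068.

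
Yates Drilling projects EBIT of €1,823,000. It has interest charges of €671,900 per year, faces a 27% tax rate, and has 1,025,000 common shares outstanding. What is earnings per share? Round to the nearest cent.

Pre-tax income = €1,823,000 − €671,900.00 = €1,151,100.00.
After tax at 27%: net income = €1,151,100.00 × 0.73 = €840,303.00.
Per share: €840,303.00 / 1,025,000 shares = €0.82.

€0.82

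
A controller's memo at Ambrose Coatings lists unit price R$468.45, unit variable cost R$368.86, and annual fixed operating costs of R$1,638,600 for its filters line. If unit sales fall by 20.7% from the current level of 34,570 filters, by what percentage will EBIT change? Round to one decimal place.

Contribution at this volume is 34,570 × R$99.59 = R$3,442,826.30.
Subtracting fixed costs: EBIT = R$3,442,826.30 − R$1,638,600 = R$1,804,226.30.
Degree of operating leverage = R$3,442,826.30 / R$1,804,226.30 = 1.9082.
So EBIT moves 1.9082 × (-20.7%) = -39.5%.

-39.5%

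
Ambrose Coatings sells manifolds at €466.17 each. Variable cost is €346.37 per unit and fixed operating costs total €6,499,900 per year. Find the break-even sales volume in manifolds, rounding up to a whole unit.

Contribution margin per unit = €466.17 − €346.37 = €119.80.
Break-even volume = fixed costs ÷ CM per unit = €6,499,900 ÷ €119.80 = 54,256.26, so 54,257 manifolds.

54,257 manifolds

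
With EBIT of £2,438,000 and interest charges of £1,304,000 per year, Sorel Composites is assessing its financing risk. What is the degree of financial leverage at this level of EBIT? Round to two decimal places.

Interest = £1,304,000.00.
Degree of financial leverage = EBIT / (EBIT − interest) = £2,438,000 / £1,134,000.00 = 2.1499.

2.15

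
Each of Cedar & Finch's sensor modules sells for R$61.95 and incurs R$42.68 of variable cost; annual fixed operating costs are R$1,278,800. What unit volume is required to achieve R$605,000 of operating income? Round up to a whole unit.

Unit CM = price − variable cost = R$61.95 − R$42.68 = R$19.27.
Units = (FC + target) / CM = (R$1,278,800 + R$605,000) / R$19.27 = 97,758.17, so 97,759 sensor modules.

97,759 sensor modules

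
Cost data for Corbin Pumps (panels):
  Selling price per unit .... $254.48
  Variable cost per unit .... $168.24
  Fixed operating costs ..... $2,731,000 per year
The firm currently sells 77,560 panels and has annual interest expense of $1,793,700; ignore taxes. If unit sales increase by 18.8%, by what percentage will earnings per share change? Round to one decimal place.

At 77,560 units, contribution = 77,560 × $86.24 = $6,688,774.40.
Subtracting fixed costs: EBIT = $6,688,774.40 − $2,731,000 = $3,957,774.40.
After interest of $1,793,700.00, pre-tax earnings = $2,164,074.40.
Degree of combined leverage = contribution ÷ (EBIT − I) = $6,688,774.40 ÷ $2,164,074.40 = 3.0908.
%ΔEPS = DCL × %ΔSales = 3.0908 × +18.8% = +58.1%.

+58.1%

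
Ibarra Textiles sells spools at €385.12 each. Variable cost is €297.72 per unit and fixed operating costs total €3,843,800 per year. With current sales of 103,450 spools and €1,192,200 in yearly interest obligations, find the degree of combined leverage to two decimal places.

2.26

At 103,450 units, contribution = 103,450 × €87.40 = €9,041,530.00.
EBIT = €9,041,530.00 − €3,843,800 = €5,197,730.00. Interest = €1,192,200.00, so EBIT − I = €4,005,530.00.
DCL = contribution ÷ (EBIT − I) = €9,041,530.00 ÷ €4,005,530.00 = 2.2573.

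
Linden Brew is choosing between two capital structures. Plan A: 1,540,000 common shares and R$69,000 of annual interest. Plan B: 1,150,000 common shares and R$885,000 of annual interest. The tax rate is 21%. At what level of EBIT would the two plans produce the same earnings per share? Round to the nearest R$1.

R$3,291,154

Set EPS_A = EPS_B: (EBIT − R$69,000)(1 − 0.21) ÷ 1,540,000 = (EBIT − R$885,000)(1 − 0.21) ÷ 1,150,000.
Cancelling (1 − t) and cross-multiplying: 1,150,000·(EBIT − 69,000) = 1,540,000·(EBIT − 885,000).
EBIT × (1,540,000 − 1,150,000) = 885,000 × 1,540,000 − 69,000 × 1,150,000 = 1,283,550,000,000, so EBIT = 1,283,550,000,000 ÷ 390,000 = 3,291,153.85.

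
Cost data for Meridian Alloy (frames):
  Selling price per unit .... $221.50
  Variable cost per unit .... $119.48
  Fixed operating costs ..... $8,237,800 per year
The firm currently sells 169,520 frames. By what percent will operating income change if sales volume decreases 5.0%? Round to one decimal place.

Contribution at this volume is 169,520 × $102.02 = $17,294,430.40.
EBIT = $17,294,430.40 − $8,237,800 = $9,056,630.40.
Degree of operating leverage = $17,294,430.40 / $9,056,630.40 = 1.9096.
So EBIT moves 1.9096 × (-5.0%) = -9.5%.

-9.5%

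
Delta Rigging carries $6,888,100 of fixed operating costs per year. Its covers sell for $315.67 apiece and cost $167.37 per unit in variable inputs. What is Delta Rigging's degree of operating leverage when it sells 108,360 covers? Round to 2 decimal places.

1.75

Contribution at this volume is 108,360 × $148.30 = $16,069,788.00.
Subtracting fixed costs: EBIT = $16,069,788.00 − $6,888,100 = $9,181,688.00.
So DOL = total CM / EBIT = $16,069,788.00 / $9,181,688.00 = 1.7502.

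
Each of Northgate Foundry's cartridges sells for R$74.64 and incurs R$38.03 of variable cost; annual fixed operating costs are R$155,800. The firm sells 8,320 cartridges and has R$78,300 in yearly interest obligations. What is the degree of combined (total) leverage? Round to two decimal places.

4.32

Contribution at this volume is 8,320 × R$36.61 = R$304,595.20.
Operating income = contribution − fixed costs = R$304,595.20 − R$155,800 = R$148,795.20. Interest = R$78,300.00.
DOL = R$304,595.20 ÷ R$148,795.20 = 2.0471; DFL = R$148,795.20 ÷ R$70,495.20 = 2.1107.
Combined leverage = 2.0471 × 2.1107 = 4.3208.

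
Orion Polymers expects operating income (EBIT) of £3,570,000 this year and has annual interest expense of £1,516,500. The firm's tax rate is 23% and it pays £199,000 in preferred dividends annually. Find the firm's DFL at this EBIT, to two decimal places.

Annual interest charges come to £1,516,500.00.
Preferred dividends grossed up pre-tax: £199,000 / (1 − 0.23) = £258,441.56.
DFL = EBIT ÷ [EBIT − I − D_p/(1−t)] = £3,570,000 ÷ [£3,570,000 − £1,516,500.00 − £258,441.56] = £3,570,000 ÷ £1,795,058.44 = 1.9888.

1.99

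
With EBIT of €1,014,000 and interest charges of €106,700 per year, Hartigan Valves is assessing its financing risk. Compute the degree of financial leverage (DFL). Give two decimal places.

1.12

Annual interest charges come to €106,700.00.
Degree of financial leverage = EBIT / (EBIT − interest) = €1,014,000 / €907,300.00 = 1.1176.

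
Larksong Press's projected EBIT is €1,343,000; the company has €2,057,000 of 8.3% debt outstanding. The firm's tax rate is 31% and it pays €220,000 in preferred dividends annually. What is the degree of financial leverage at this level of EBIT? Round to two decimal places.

Interest = €170,731.00.
Preferred dividends grossed up pre-tax: €220,000 / (1 − 0.31) = €318,840.58.
DFL = EBIT ÷ [EBIT − I − D_p/(1−t)] = €1,343,000 ÷ [€1,343,000 − €170,731.00 − €318,840.58] = €1,343,000 ÷ €853,428.42 = 1.5737.

1.57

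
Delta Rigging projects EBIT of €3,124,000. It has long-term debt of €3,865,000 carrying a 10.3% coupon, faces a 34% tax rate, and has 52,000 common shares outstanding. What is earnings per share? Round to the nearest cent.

Pre-tax income = €3,124,000 − €398,095.00 = €2,725,905.00.
Net income = €2,725,905.00 × (1 − 0.34) = €1,799,097.30.
EPS = €1,799,097.30 ÷ 52,000 = €34.60.

€34.60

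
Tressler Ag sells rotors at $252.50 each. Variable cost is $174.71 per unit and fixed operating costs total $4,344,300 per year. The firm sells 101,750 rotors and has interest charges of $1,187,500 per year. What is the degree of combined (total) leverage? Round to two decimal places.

Total contribution margin = 101,750 × $77.79 = $7,915,132.50.
EBIT = $7,915,132.50 − $4,344,300 = $3,570,832.50. Interest = $1,187,500.00, so EBIT − I = $2,383,332.50.
Degree of total leverage = total CM / (EBIT − interest) = $7,915,132.50 / $2,383,332.50 = 3.3210.

3.32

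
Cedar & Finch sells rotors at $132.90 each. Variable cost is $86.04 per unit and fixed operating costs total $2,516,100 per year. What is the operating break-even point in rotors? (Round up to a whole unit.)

53,694 rotors

Each unit contributes $132.90 − $86.04 = $46.86.
Break-even volume = fixed costs ÷ CM per unit = $2,516,100 ÷ $46.86 = 53,693.98, so 53,694 rotors.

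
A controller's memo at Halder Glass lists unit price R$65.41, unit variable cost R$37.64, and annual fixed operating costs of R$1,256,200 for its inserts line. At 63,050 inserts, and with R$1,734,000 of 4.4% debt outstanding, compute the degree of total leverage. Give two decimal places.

4.18

Total contribution margin = 63,050 × R$27.77 = R$1,750,898.50.
Subtracting fixed costs: EBIT = R$1,750,898.50 − R$1,256,200 = R$494,698.50. Interest = R$76,296.00, so EBIT − I = R$418,402.50.
Degree of total leverage = total CM / (EBIT − interest) = R$1,750,898.50 / R$418,402.50 = 4.1847.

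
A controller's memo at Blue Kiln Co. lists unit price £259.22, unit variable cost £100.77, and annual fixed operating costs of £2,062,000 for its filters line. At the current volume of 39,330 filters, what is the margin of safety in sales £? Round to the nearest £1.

£6,821,745

Unit CM = price − variable cost = £259.22 − £100.77 = £158.45. Break-even units = £2,062,000 ÷ £158.45 = 13,013.57; break-even revenue = 13,013.57 × £259.22 = £3,373,377.34.
Current sales = 39,330 × £259.22 = £10,195,122.60.
Margin of safety = £10,195,122.60 − £3,373,377.34 = £6,821,745.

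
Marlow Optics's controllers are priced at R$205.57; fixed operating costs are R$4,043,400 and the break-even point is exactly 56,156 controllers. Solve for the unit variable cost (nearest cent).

Contribution per unit must be FC / Q = R$4,043,400 / 56,156 = R$72.0030.
Variable cost per unit = R$205.57 − R$72.0030 = R$133.57.

R$133.57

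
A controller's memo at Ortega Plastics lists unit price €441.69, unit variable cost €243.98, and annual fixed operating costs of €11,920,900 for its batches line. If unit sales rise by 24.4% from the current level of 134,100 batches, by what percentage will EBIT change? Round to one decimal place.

Contribution at this volume is 134,100 × €197.71 = €26,512,911.00.
Subtracting fixed costs: EBIT = €26,512,911.00 − €11,920,900 = €14,592,011.00.
DOL = contribution ÷ EBIT = €26,512,911.00 ÷ €14,592,011.00 = 1.8169.
So EBIT moves 1.8169 × (+24.4%) = +44.3%.

+44.3%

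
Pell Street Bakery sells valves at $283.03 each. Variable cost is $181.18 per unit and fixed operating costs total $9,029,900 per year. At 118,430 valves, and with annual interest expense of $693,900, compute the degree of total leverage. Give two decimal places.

Total contribution margin = 118,430 × $101.85 = $12,062,095.50.
Operating income = contribution − fixed costs = $12,062,095.50 − $9,029,900 = $3,032,195.50. Interest = $693,900.00, so EBIT − I = $2,338,295.50.
Degree of total leverage = total CM / (EBIT − interest) = $12,062,095.50 / $2,338,295.50 = 5.1585.

5.16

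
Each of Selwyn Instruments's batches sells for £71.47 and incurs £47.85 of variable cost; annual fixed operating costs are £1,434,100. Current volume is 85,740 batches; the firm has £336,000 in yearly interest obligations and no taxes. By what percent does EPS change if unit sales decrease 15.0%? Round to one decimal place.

Contribution at this volume is 85,740 × £23.62 = £2,025,178.80.
Subtracting fixed costs: EBIT = £2,025,178.80 − £1,434,100 = £591,078.80.
After interest of £336,000.00, pre-tax earnings = £255,078.80.
Degree of combined leverage = contribution ÷ (EBIT − I) = £2,025,178.80 ÷ £255,078.80 = 7.9394.
EPS therefore changes by 7.9394 × (-15.0%) = -119.1%.

-119.1%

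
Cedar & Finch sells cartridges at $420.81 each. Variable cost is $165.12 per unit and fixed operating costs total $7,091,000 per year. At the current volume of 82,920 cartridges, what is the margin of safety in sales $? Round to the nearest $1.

Unit CM = price − variable cost = $420.81 − $165.12 = $255.69. Break-even units = $7,091,000 ÷ $255.69 = 27,732.80; break-even revenue = 27,732.80 × $420.81 = $11,670,240.17.
Current sales = 82,920 × $420.81 = $34,893,565.20.
Margin of safety = $34,893,565.20 − $11,670,240.17 = $23,223,325.

$23,223,325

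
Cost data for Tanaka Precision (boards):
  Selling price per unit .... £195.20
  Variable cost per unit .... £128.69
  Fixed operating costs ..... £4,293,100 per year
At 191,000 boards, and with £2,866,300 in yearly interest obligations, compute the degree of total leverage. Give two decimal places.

Total contribution margin = 191,000 × £66.51 = £12,703,410.00.
Subtracting fixed costs: EBIT = £12,703,410.00 − £4,293,100 = £8,410,310.00. Interest = £2,866,300.00, so EBIT − I = £5,544,010.00.
Degree of total leverage = total CM / (EBIT − interest) = £12,703,410.00 / £5,544,010.00 = 2.2914.

2.29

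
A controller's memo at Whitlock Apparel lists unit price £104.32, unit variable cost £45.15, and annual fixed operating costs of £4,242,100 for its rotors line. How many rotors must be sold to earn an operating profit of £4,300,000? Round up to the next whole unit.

144,366 rotors

Unit CM = price − variable cost = £104.32 − £45.15 = £59.17.
Units = (FC + target) / CM = (£4,242,100 + £4,300,000) / £59.17 = 144,365.39, so 144,366 rotors.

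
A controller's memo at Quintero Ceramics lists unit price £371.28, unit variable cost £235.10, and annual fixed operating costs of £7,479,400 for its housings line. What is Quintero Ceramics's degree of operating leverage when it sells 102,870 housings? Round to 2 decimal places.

Contribution at this volume is 102,870 × £136.18 = £14,008,836.60.
EBIT = £14,008,836.60 − £7,479,400 = £6,529,436.60.
Degree of operating leverage = £14,008,836.60 / £6,529,436.60 = 2.1455.

2.15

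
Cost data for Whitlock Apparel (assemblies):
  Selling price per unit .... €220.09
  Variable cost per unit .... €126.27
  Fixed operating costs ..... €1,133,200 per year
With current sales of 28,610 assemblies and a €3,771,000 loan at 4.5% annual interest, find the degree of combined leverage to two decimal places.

1.94

At 28,610 units, contribution = 28,610 × €93.82 = €2,684,190.20.
Subtracting fixed costs: EBIT = €2,684,190.20 − €1,133,200 = €1,550,990.20. Interest = €169,695.00, so EBIT − I = €1,381,295.20.
Degree of total leverage = total CM / (EBIT − interest) = €2,684,190.20 / €1,381,295.20 = 1.9432.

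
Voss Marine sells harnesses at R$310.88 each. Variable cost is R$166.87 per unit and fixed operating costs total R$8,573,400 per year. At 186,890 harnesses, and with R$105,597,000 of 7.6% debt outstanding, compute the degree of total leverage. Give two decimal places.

Contribution at this volume is 186,890 × R$144.01 = R$26,914,028.90.
Operating income = contribution − fixed costs = R$26,914,028.90 − R$8,573,400 = R$18,340,628.90. Interest = R$8,025,372.00.
DOL = R$26,914,028.90 ÷ R$18,340,628.90 = 1.4675; DFL = R$18,340,628.90 ÷ R$10,315,256.90 = 1.7780.
Combined leverage = 1.4675 × 1.7780 = 2.6092.

2.61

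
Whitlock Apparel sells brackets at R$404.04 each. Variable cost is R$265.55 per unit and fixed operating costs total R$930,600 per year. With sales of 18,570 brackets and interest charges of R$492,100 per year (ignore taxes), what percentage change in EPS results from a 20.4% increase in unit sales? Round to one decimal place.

Contribution at this volume is 18,570 × R$138.49 = R$2,571,759.30.
Operating income = contribution − fixed costs = R$2,571,759.30 − R$930,600 = R$1,641,159.30.
After interest of R$492,100.00, pre-tax earnings = R$1,149,059.30.
Degree of combined leverage = contribution ÷ (EBIT − I) = R$2,571,759.30 ÷ R$1,149,059.30 = 2.2381.
%ΔEPS = DCL × %ΔSales = 2.2381 × +20.4% = +45.7%.

+45.7%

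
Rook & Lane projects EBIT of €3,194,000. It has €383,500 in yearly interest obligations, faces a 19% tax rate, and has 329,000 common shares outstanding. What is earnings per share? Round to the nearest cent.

Pre-tax income = €3,194,000 − €383,500.00 = €2,810,500.00.
Net income = €2,810,500.00 × (1 − 0.19) = €2,276,505.00.
EPS = €2,276,505.00 ÷ 329,000 = €6.92.

€6.92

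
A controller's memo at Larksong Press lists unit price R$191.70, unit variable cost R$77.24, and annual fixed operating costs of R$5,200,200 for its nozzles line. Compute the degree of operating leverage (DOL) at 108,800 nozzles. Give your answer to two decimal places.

Contribution at this volume is 108,800 × R$114.46 = R$12,453,248.00.
Subtracting fixed costs: EBIT = R$12,453,248.00 − R$5,200,200 = R$7,253,048.00.
DOL = contribution ÷ EBIT = R$12,453,248.00 ÷ R$7,253,048.00 = 1.7170.

1.72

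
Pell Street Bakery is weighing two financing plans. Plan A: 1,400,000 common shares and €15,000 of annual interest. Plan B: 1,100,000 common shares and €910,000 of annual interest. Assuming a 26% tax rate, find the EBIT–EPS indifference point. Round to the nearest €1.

€4,191,667

Set EPS_A = EPS_B: (EBIT − €15,000)(1 − 0.26) ÷ 1,400,000 = (EBIT − €910,000)(1 − 0.26) ÷ 1,100,000.
The (1 − t) factor cancels: (EBIT − 15,000) × 1,100,000 = (EBIT − 910,000) × 1,400,000.
Solving, EBIT = (910,000·1,400,000 − 15,000·1,100,000) / (1,400,000 − 1,100,000) = 1,257,500,000,000 / 300,000 = 4,191,666.67.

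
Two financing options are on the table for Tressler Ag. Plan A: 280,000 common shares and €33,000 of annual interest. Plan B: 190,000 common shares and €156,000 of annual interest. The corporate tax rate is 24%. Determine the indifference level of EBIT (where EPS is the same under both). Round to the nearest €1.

€415,667

Set EPS_A = EPS_B: (EBIT − €33,000)(1 − 0.24) ÷ 280,000 = (EBIT − €156,000)(1 − 0.24) ÷ 190,000.
The (1 − t) factor cancels: (EBIT − 33,000) × 190,000 = (EBIT − 156,000) × 280,000.
Solving, EBIT = (156,000·280,000 − 33,000·190,000) / (280,000 − 190,000) = 37,410,000,000 / 90,000 = 415,666.67.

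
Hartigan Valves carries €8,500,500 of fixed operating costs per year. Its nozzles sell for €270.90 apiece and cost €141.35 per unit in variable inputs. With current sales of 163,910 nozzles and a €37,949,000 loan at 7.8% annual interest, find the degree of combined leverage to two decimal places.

Total contribution margin = 163,910 × €129.55 = €21,234,540.50.
EBIT = €21,234,540.50 − €8,500,500 = €12,734,040.50. Interest = €2,960,022.00.
DOL = €21,234,540.50 ÷ €12,734,040.50 = 1.6675; DFL = €12,734,040.50 ÷ €9,774,018.50 = 1.3028.
Combined leverage = 1.6675 × 1.3028 = 2.1724.

2.17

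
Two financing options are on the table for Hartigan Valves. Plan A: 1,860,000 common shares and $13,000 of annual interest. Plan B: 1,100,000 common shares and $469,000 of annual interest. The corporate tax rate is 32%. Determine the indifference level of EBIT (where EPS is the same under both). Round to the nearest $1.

$1,129,000

At indifference, (EBIT − 13,000)(1 − t)/1,860,000 = (EBIT − 469,000)(1 − t)/1,100,000.
Cancelling (1 − t) and cross-multiplying: 1,100,000·(EBIT − 13,000) = 1,860,000·(EBIT − 469,000).
EBIT × (1,860,000 − 1,100,000) = 469,000 × 1,860,000 − 13,000 × 1,100,000 = 858,040,000,000, so EBIT = 858,040,000,000 ÷ 760,000 = 1,129,000.00.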